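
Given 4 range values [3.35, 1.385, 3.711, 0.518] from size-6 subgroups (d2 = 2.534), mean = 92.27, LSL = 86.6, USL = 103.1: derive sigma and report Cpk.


R_bar = (3.35 + 1.385 + 3.711 + 0.518) / 4 = 2.241
sigma = R_bar / d2 = 2.241 / 2.534 = 0.88437253
Cp = (USL - LSL)/(6*sigma) = (103.1 - 86.6)/(6*0.88437253) = 3.1095
Cpu = (103.1 - 92.27)/(3*0.88437253) = 4.0820
Cpl = (92.27 - 86.6)/(3*0.88437253) = 2.1371
Cpk = min(Cpu, Cpl) = 2.1371

2.1371


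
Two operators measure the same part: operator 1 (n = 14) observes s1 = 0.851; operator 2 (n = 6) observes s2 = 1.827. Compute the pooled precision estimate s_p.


s_p = sqrt(((n1-1)*s1^2 + (n2-1)*s2^2) / (n1+n2-2))
numerator = (14-1)*0.851^2 + (6-1)*1.827^2 = 9.414613 + 16.689645 = 26.104258
denominator = 14 + 6 - 2 = 18
s_p^2 = 26.104258 / 18 = 1.4502366
s_p = sqrt(1.4502366) = 1.2043

1.2043


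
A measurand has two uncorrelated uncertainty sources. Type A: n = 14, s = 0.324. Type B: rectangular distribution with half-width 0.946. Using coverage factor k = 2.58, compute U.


u_A = s / sqrt(n) = 0.324 / sqrt(14) = 0.086592642
u_B = half_width / sqrt(3) = 0.946 / sqrt(3) = 0.54617335
uc = sqrt(u_A^2 + u_B^2) = sqrt(0.086592642^2 + 0.54617335^2) = 0.55299513
U = k * uc = 2.58 * 0.55299513
U = 1.4267

1.4267


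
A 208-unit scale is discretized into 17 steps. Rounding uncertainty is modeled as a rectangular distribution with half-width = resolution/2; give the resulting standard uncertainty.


resolution = range / divisions
resolution = 208 / 17 = 12.235294
u_res = resolution / (2*sqrt(3))
u_res = 12.235294 / 3.4641016
u_res = 3.5320

3.5320


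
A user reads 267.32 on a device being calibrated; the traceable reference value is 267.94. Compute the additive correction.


Correction = standard - reading
= 267.94 - 267.32
= 0.6200

0.6200


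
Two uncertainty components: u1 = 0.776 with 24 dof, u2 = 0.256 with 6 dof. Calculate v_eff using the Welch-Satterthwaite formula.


uc = sqrt(u1^2 + u2^2) = sqrt(0.776^2 + 0.256^2) = 0.81713646
v_eff = uc^4 / (u1^4/v1 + u2^4/v2)
= 0.81713646^4 / (0.776^4/24 + 0.256^4/6)
= 0.44583931 / 0.015824825
v_eff = 28.1734

28.1734


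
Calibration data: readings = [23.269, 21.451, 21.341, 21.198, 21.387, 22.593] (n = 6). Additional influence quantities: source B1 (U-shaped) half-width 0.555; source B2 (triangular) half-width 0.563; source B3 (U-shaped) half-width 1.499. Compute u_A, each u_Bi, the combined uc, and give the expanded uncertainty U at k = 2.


mean = (23.269 + 21.451 + 21.341 + 21.198 + 21.387 + 22.593) / 6 = 21.87316667
s = sqrt(sum((x - mean)^2)/(n-1)) = 0.85089892
u_A = s / sqrt(n) = 0.85089892 / sqrt(6) = 0.34737803
u_B1 = 0.555 / sqrt(2) = 0.39244426
u_B2 = 0.563 / sqrt(6) = 0.22984379
u_B3 = 1.499 / sqrt(2) = 1.0599531
uc = sqrt(0.34737803^2 + 0.39244426^2 + 0.22984379^2 + 1.0599531^2) = 1.2045799
U = k * uc = 2 * 1.2045799
U = 2.4092

2.4092


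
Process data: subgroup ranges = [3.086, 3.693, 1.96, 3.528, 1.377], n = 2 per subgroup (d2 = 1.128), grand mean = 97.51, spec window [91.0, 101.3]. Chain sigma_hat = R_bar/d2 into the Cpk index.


R_bar = (3.086 + 3.693 + 1.96 + 3.528 + 1.377) / 5 = 2.7288
sigma = R_bar / d2 = 2.7288 / 1.128 = 2.4191489
Cp = (USL - LSL)/(6*sigma) = (101.3 - 91.0)/(6*2.4191489) = 0.7096
Cpu = (101.3 - 97.51)/(3*2.4191489) = 0.5222
Cpl = (97.51 - 91.0)/(3*2.4191489) = 0.8970
Cpk = min(Cpu, Cpl) = 0.5222

0.5222


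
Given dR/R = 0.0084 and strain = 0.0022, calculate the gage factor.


GF = (dR/R) / epsilon
= 0.0084 / 0.0022
= 3.8182

3.8182


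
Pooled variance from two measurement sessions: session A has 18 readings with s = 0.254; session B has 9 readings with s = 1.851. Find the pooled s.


s_p = sqrt(((n1-1)*s1^2 + (n2-1)*s2^2) / (n1+n2-2))
numerator = (18-1)*0.254^2 + (9-1)*1.851^2 = 1.096772 + 27.409608 = 28.50638
denominator = 18 + 9 - 2 = 25
s_p^2 = 28.50638 / 25 = 1.1402552
s_p = sqrt(1.1402552) = 1.0678

1.0678


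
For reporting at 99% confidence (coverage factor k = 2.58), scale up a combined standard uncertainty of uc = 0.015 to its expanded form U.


U = k * uc
U = 2.58 * 0.015
U = 0.0387

0.0387


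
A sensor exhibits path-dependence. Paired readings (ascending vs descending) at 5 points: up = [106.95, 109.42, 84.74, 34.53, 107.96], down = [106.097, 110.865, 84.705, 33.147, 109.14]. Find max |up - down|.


|106.95 - 106.097| = 0.8530
|109.42 - 110.865| = 1.4450
|84.74 - 84.705| = 0.0350
|34.53 - 33.147| = 1.3830
|107.96 - 109.14| = 1.1800
hysteresis = max(diffs) = 1.4450

1.4450


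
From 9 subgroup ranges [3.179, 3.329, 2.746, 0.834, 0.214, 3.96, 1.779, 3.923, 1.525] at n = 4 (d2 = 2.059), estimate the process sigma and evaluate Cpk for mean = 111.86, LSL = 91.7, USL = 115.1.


R_bar = (3.179 + 3.329 + 2.746 + 0.834 + 0.214 + 3.96 + 1.779 + 3.923 + 1.525) / 9 = 2.3876667
sigma = R_bar / d2 = 2.3876667 / 2.059 = 1.1596244
Cp = (USL - LSL)/(6*sigma) = (115.1 - 91.7)/(6*1.1596244) = 3.3632
Cpu = (115.1 - 111.86)/(3*1.1596244) = 0.9313
Cpl = (111.86 - 91.7)/(3*1.1596244) = 5.7950
Cpk = min(Cpu, Cpl) = 0.9313

0.9313


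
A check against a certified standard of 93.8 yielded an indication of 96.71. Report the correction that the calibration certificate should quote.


Correction = standard - reading
= 93.8 - 96.71
= -2.9100

-2.9100


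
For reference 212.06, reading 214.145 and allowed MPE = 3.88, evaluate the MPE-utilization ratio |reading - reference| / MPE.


e = indication - reference = 214.145 - 212.06 = 2.0850
|e| = 2.0850
ratio = |e| / MPE = 2.0850 / 3.88
ratio = 0.5374

0.5374


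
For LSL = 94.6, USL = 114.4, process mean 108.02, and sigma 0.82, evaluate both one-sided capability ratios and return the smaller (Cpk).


Cpu = (USL - mean) / (3*sigma) = (114.4 - 108.02) / (3*0.82) = 2.5935
Cpl = (mean - LSL) / (3*sigma) = (108.02 - 94.6) / (3*0.82) = 5.4553
Cpk = min(Cpu, Cpl) = 2.5935

2.5935


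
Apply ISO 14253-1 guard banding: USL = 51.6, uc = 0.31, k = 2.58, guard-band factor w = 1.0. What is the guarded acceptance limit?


U = k * uc = 2.58 * 0.31 = 0.7998
guard band g = w * U = 1.0 * 0.7998 = 0.7998
AL = USL - g = 51.6 - 0.7998
AL = 50.8002

50.8002


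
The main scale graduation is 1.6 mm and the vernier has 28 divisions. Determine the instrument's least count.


LC = MSD / n_div
= 1.6 / 28
= 0.0571

0.0571


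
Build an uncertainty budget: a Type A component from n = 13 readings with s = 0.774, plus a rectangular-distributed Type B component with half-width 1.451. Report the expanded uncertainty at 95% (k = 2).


u_A = s / sqrt(n) = 0.774 / sqrt(13) = 0.21466898
u_B = half_width / sqrt(3) = 1.451 / sqrt(3) = 0.83773524
uc = sqrt(u_A^2 + u_B^2) = sqrt(0.21466898^2 + 0.83773524^2) = 0.86480235
U = k * uc = 2 * 0.86480235
U = 1.7296

1.7296


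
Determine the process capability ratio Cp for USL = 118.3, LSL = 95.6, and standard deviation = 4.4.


Cp = (USL - LSL) / (6 * sigma)
= (118.3 - 95.6) / (6 * 4.4)
= 22.7000 / 26.4000
= 0.8598

0.8598


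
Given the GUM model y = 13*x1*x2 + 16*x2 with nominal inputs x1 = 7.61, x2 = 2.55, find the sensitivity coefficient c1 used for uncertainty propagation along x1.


y = 13*x1*x2 + 16*x2
dy/dx1 = 13*x2
Evaluate at x2 = 2.55: c1 = 13 * 2.55
c1 = 33.1500

33.1500


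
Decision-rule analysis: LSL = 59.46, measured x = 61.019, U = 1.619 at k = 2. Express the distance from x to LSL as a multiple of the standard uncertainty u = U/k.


u = U / k = 1.619 / 2 = 0.8095
margin = |LSL - x| = |59.46 - 61.019| = 1.559
z = margin / u = 1.559 / 0.8095
z = 1.9259

1.9259


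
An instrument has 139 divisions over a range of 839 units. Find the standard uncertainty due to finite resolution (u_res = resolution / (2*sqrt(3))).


resolution = range / divisions
resolution = 839 / 139 = 6.0359712
u_res = resolution / (2*sqrt(3))
u_res = 6.0359712 / 3.4641016
u_res = 1.7424

1.7424


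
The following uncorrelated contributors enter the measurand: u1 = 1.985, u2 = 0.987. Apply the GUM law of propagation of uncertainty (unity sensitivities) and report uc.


uc = sqrt(1.985^2 + 0.987^2)
uc = sqrt(4.914394)
uc = 2.2168

2.2168


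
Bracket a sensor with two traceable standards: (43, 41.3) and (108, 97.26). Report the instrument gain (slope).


slope = (y2 - y1) / (x2 - x1)
= (97.26 - 41.3) / (108 - 43)
= 55.9600 / 65
= 0.8609

0.8609


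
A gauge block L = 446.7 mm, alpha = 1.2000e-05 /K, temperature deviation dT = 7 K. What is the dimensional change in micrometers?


dL = L * alpha * dT
= 446.7 * 1.2000e-05 * 7
= 0.0375228 mm
dL_um = 0.0375228 * 1000 = 37.5228 um

37.5228


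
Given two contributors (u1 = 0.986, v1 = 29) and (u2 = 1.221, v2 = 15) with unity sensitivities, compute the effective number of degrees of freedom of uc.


uc = sqrt(u1^2 + u2^2) = sqrt(0.986^2 + 1.221^2) = 1.5694066
v_eff = uc^4 / (u1^4/v1 + u2^4/v2)
= 1.5694066^4 / (0.986^4/29 + 1.221^4/15)
= 6.0665516 / 0.18076569
v_eff = 33.5603

33.5603


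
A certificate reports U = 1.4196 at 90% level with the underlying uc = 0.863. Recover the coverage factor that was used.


k = U / uc
k = 1.4196 / 0.863
k = 1.645

1.645


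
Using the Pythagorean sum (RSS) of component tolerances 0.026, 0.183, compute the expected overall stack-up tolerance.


RSS = sqrt(0.026^2 + 0.183^2)
= sqrt(0.034165)
= 0.1848

0.1848


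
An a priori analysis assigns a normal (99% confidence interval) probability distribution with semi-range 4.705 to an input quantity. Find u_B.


u_B = half_width / 2.576
u_B = 4.705 / 2.576
u_B = 1.8265

1.8265


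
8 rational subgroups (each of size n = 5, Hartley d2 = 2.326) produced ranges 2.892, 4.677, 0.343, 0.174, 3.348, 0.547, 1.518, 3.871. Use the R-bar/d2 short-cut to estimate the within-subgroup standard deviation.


R_bar = (2.892 + 4.677 + 0.343 + 0.174 + 3.348 + 0.547 + 1.518 + 3.871) / 8
R_bar = 17.37 / 8 = 2.17125
sigma_hat = R_bar / d2 = 2.17125 / 2.326 = 0.9335

0.9335


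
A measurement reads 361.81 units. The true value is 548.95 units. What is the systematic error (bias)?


Systematic error = measured - true
= 361.81 - 548.95
= -187.1400

-187.1400


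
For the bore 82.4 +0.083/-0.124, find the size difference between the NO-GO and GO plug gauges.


GO = nominal - lower_tol (smallest hole = maximum material condition)
GO = 82.4 - 0.124 = 82.276
NO-GO = nominal + upper_tol (largest hole = least material condition)
NO-GO = 82.4 + 0.083 = 82.483
spread = NO-GO - GO = 82.483 - 82.276 = 0.2070

0.2070


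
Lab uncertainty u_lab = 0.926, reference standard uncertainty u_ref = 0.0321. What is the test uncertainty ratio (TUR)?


TUR = u_lab / u_ref
= 0.926 / 0.0321
= 28.8474

28.8474


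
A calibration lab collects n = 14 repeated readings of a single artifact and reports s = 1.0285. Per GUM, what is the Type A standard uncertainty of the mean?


u_A = s / sqrt(n)
u_A = 1.0285 / sqrt(14)
u_A = 1.0285 / 3.7416574
u_A = 0.2749

0.2749


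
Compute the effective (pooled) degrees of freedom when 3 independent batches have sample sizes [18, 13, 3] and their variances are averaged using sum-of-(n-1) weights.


nu = sum_i (n_i - 1)
nu = ((18 - 1) + (13 - 1) + (3 - 1))
nu = 17 + 12 + 2
nu = 31

31


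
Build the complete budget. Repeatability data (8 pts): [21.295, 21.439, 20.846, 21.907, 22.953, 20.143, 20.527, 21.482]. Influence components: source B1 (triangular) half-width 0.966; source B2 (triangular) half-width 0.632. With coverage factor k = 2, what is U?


mean = (21.295 + 21.439 + 20.846 + 21.907 + 22.953 + 20.143 + 20.527 + 21.482) / 8 = 21.324
s = sqrt(sum((x - mean)^2)/(n-1)) = 0.8694016
u_A = s / sqrt(n) = 0.8694016 / sqrt(8) = 0.30737988
u_B1 = 0.966 / sqrt(6) = 0.39436785
u_B2 = 0.632 / sqrt(6) = 0.25801292
uc = sqrt(0.30737988^2 + 0.39436785^2 + 0.25801292^2) = 0.56265359
U = k * uc = 2 * 0.56265359
U = 1.1253

1.1253


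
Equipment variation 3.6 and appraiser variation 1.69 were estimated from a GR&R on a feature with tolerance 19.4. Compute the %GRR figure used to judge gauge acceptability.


GRR = sqrt(EV^2 + AV^2) = sqrt(3.6^2 + 1.69^2) = 3.9769461
%GRR = GRR / tol * 100 = 3.9769461 / 19.4 * 100
%GRR = 20.4997

20.4997


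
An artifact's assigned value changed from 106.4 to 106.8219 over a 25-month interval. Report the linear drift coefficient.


rate = (v2 - v1) / months
= (106.8219 - 106.4) / 25
= 0.4219 / 25
= 0.0169

0.0169


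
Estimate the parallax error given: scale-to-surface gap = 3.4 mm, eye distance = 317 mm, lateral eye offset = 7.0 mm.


error = h * offset / d
= 3.4 * 7.0 / 317
= 0.0751

0.0751


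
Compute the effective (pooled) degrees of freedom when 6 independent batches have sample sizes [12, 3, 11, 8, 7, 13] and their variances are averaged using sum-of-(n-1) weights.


nu = sum_i (n_i - 1)
nu = ((12 - 1) + (3 - 1) + (11 - 1) + (8 - 1) + (7 - 1) + (13 - 1))
nu = 11 + 2 + 10 + 7 + 6 + 12
nu = 48

48


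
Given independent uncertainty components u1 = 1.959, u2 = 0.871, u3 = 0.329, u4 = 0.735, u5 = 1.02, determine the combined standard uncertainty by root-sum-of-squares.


uc = sqrt(1.959^2 + 0.871^2 + 0.329^2 + 0.735^2 + 1.02^2)
uc = sqrt(6.285188)
uc = 2.5070

2.5070


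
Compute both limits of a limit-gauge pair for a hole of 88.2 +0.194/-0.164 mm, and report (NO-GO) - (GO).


GO = nominal - lower_tol (smallest hole = maximum material condition)
GO = 88.2 - 0.164 = 88.036
NO-GO = nominal + upper_tol (largest hole = least material condition)
NO-GO = 88.2 + 0.194 = 88.394
spread = NO-GO - GO = 88.394 - 88.036 = 0.3580

0.3580


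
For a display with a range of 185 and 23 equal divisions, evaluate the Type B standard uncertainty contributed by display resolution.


resolution = range / divisions
resolution = 185 / 23 = 8.0434783
u_res = resolution / (2*sqrt(3))
u_res = 8.0434783 / 3.4641016
u_res = 2.3220

2.3220


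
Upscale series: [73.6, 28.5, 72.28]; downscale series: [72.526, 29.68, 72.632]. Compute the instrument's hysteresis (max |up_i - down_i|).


|73.6 - 72.526| = 1.0740
|28.5 - 29.68| = 1.1800
|72.28 - 72.632| = 0.3520
hysteresis = max(diffs) = 1.1800

1.1800


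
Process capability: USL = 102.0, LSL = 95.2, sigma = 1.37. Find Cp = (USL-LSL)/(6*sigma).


Cp = (USL - LSL) / (6 * sigma)
= (102.0 - 95.2) / (6 * 1.37)
= 6.8000 / 8.2200
= 0.8273

0.8273


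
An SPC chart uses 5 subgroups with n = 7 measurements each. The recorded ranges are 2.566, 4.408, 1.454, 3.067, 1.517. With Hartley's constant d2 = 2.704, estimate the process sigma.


R_bar = (2.566 + 4.408 + 1.454 + 3.067 + 1.517) / 5
R_bar = 13.012 / 5 = 2.6024
sigma_hat = R_bar / d2 = 2.6024 / 2.704 = 0.9624

0.9624


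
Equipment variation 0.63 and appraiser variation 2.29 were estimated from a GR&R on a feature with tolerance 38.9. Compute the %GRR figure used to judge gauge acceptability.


GRR = sqrt(EV^2 + AV^2) = sqrt(0.63^2 + 2.29^2) = 2.3750789
%GRR = GRR / tol * 100 = 2.3750789 / 38.9 * 100
%GRR = 6.1056

6.1056


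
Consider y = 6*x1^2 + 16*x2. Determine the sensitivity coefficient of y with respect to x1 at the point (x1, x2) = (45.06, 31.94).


y = 6*x1^2 + 16*x2
dy/dx1 = 2*6*x1
Evaluate at x1 = 45.06: c1 = 12 * 45.06
c1 = 540.7200

540.7200


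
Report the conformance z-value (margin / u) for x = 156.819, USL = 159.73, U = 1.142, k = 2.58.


u = U / k = 1.142 / 2.58 = 0.44263566
margin = |USL - x| = |159.73 - 156.819| = 2.911
z = margin / u = 2.911 / 0.44263566
z = 6.5765

6.5765


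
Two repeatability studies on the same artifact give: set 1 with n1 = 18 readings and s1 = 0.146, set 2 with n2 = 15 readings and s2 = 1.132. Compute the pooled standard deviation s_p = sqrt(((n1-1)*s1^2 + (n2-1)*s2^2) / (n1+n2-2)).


s_p = sqrt(((n1-1)*s1^2 + (n2-1)*s2^2) / (n1+n2-2))
numerator = (18-1)*0.146^2 + (15-1)*1.132^2 = 0.362372 + 17.939936 = 18.302308
denominator = 18 + 15 - 2 = 31
s_p^2 = 18.302308 / 31 = 0.59039703
s_p = sqrt(0.59039703) = 0.7684

0.7684


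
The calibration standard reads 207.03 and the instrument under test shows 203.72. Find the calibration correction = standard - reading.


Correction = standard - reading
= 207.03 - 203.72
= 3.3100

3.3100


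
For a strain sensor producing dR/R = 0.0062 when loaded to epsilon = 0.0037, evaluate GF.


GF = (dR/R) / epsilon
= 0.0062 / 0.0037
= 1.6757

1.6757


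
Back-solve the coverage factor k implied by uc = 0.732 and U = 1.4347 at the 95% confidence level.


k = U / uc
k = 1.4347 / 0.732
k = 1.96

1.96


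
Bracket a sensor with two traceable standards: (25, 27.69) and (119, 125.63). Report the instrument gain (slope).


slope = (y2 - y1) / (x2 - x1)
= (125.63 - 27.69) / (119 - 25)
= 97.9400 / 94
= 1.0419

1.0419


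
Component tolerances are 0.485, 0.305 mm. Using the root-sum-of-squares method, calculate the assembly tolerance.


RSS = sqrt(0.485^2 + 0.305^2)
= sqrt(0.32825)
= 0.5729

0.5729


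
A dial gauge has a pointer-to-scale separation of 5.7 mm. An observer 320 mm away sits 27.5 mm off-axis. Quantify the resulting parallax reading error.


error = h * offset / d
= 5.7 * 27.5 / 320
= 0.4898

0.4898


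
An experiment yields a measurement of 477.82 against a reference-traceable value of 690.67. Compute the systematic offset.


Systematic error = measured - true
= 477.82 - 690.67
= -212.8500

-212.8500


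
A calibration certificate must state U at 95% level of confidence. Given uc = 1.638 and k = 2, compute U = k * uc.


U = k * uc
U = 2 * 1.638
U = 3.2760

3.2760


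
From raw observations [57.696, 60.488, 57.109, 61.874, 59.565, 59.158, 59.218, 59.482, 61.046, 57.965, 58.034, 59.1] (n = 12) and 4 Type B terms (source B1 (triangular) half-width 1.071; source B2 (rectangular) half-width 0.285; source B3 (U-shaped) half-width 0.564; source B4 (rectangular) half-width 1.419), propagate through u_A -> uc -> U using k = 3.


mean = (57.696 + 60.488 + 57.109 + 61.874 + 59.565 + 59.158 + 59.218 + 59.482 + 61.046 + 57.965 + 58.034 + 59.1) / 12 = 59.22791667
s = sqrt(sum((x - mean)^2)/(n-1)) = 1.4126538
u_A = s / sqrt(n) = 1.4126538 / sqrt(12) = 0.40779803
u_B1 = 1.071 / sqrt(6) = 0.43723392
u_B2 = 0.285 / sqrt(3) = 0.16454483
u_B3 = 0.564 / sqrt(2) = 0.39880822
u_B4 = 1.419 / sqrt(3) = 0.81926003
uc = sqrt(0.40779803^2 + 0.43723392^2 + 0.16454483^2 + 0.39880822^2 + 0.81926003^2) = 1.1021718
U = k * uc = 3 * 1.1021718
U = 3.3065

3.3065


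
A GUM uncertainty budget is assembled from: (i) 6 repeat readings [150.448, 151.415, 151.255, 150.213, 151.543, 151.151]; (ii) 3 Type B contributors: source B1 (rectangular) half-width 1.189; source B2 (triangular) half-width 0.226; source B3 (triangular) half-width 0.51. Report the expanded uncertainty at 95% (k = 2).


mean = (150.448 + 151.415 + 151.255 + 150.213 + 151.543 + 151.151) / 6 = 151.0041667
s = sqrt(sum((x - mean)^2)/(n-1)) = 0.54385087
u_A = s / sqrt(n) = 0.54385087 / sqrt(6) = 0.22202619
u_B1 = 1.189 / sqrt(3) = 0.68646947
u_B2 = 0.226 / sqrt(6) = 0.092264114
u_B3 = 0.51 / sqrt(6) = 0.20820663
uc = sqrt(0.22202619^2 + 0.68646947^2 + 0.092264114^2 + 0.20820663^2) = 0.75657031
U = k * uc = 2 * 0.75657031
U = 1.5131

1.5131


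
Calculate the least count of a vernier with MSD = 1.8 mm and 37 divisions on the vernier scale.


LC = MSD / n_div
= 1.8 / 37
= 0.0486

0.0486


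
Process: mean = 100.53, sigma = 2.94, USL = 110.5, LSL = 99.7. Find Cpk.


Cpu = (USL - mean) / (3*sigma) = (110.5 - 100.53) / (3*2.94) = 1.1304
Cpl = (mean - LSL) / (3*sigma) = (100.53 - 99.7) / (3*2.94) = 0.0941
Cpk = min(Cpu, Cpl) = 0.0941

0.0941


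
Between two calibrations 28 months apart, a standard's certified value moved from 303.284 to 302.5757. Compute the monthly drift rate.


rate = (v2 - v1) / months
= (302.5757 - 303.284) / 28
= -0.7083 / 28
= -0.0253

-0.0253


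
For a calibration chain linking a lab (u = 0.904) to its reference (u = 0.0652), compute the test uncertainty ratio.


TUR = u_lab / u_ref
= 0.904 / 0.0652
= 13.8650

13.8650


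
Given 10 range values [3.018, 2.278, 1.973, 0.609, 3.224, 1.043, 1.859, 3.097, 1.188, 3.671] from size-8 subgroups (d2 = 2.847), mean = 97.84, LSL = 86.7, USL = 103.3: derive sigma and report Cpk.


R_bar = (3.018 + 2.278 + 1.973 + 0.609 + 3.224 + 1.043 + 1.859 + 3.097 + 1.188 + 3.671) / 10 = 2.196
sigma = R_bar / d2 = 2.196 / 2.847 = 0.77133825
Cp = (USL - LSL)/(6*sigma) = (103.3 - 86.7)/(6*0.77133825) = 3.5868
Cpu = (103.3 - 97.84)/(3*0.77133825) = 2.3595
Cpl = (97.84 - 86.7)/(3*0.77133825) = 4.8141
Cpk = min(Cpu, Cpl) = 2.3595

2.3595


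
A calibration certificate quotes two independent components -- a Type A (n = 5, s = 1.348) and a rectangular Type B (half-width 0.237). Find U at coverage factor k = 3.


u_A = s / sqrt(n) = 1.348 / sqrt(5) = 0.60284393
u_B = half_width / sqrt(3) = 0.237 / sqrt(3) = 0.13683201
uc = sqrt(u_A^2 + u_B^2) = sqrt(0.60284393^2 + 0.13683201^2) = 0.61817781
U = k * uc = 3 * 0.61817781
U = 1.8545

1.8545


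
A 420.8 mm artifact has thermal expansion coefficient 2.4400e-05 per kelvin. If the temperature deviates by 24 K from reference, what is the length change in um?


dL = L * alpha * dT
= 420.8 * 2.4400e-05 * 24
= 0.2464205 mm
dL_um = 0.2464205 * 1000 = 246.4205 um

246.4205


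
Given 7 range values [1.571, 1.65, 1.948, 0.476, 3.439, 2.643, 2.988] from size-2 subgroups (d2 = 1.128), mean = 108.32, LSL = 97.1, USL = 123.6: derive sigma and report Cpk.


R_bar = (1.571 + 1.65 + 1.948 + 0.476 + 3.439 + 2.643 + 2.988) / 7 = 2.1021429
sigma = R_bar / d2 = 2.1021429 / 1.128 = 1.8636019
Cp = (USL - LSL)/(6*sigma) = (123.6 - 97.1)/(6*1.8636019) = 2.3700
Cpu = (123.6 - 108.32)/(3*1.8636019) = 2.7331
Cpl = (108.32 - 97.1)/(3*1.8636019) = 2.0069
Cpk = min(Cpu, Cpl) = 2.0069

2.0069


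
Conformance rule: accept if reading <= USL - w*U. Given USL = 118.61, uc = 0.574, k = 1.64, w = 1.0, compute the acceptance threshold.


U = k * uc = 1.64 * 0.574 = 0.94136
guard band g = w * U = 1.0 * 0.94136 = 0.94136
AL = USL - g = 118.61 - 0.94136
AL = 117.6686

117.6686


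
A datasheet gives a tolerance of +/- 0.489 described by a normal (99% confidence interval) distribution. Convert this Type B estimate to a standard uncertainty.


u_B = half_width / 2.576
u_B = 0.489 / 2.576
u_B = 0.1898

0.1898


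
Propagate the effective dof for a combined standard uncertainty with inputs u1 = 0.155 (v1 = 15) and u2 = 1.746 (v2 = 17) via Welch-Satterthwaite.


uc = sqrt(u1^2 + u2^2) = sqrt(0.155^2 + 1.746^2) = 1.7528665
v_eff = uc^4 / (u1^4/v1 + u2^4/v2)
= 1.7528665^4 / (0.155^4/15 + 1.746^4/17)
= 9.440508 / 0.546712
v_eff = 17.2678

17.2678


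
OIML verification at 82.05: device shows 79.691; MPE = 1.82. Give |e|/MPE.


e = indication - reference = 79.691 - 82.05 = -2.3590
|e| = 2.3590
ratio = |e| / MPE = 2.3590 / 1.82
ratio = 1.2962

1.2962


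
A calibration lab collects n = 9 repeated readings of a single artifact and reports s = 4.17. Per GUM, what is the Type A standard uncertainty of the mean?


u_A = s / sqrt(n)
u_A = 4.17 / sqrt(9)
u_A = 4.17 / 3
u_A = 1.3900

1.3900


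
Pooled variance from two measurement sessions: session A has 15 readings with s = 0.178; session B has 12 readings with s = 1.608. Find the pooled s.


s_p = sqrt(((n1-1)*s1^2 + (n2-1)*s2^2) / (n1+n2-2))
numerator = (15-1)*0.178^2 + (12-1)*1.608^2 = 0.443576 + 28.442304 = 28.88588
denominator = 15 + 12 - 2 = 25
s_p^2 = 28.88588 / 25 = 1.1554352
s_p = sqrt(1.1554352) = 1.0749

1.0749


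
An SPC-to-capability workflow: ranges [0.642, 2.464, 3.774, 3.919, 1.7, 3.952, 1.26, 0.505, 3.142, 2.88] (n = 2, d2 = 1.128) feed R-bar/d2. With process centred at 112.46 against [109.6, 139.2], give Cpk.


R_bar = (0.642 + 2.464 + 3.774 + 3.919 + 1.7 + 3.952 + 1.26 + 0.505 + 3.142 + 2.88) / 10 = 2.4238
sigma = R_bar / d2 = 2.4238 / 1.128 = 2.1487589
Cp = (USL - LSL)/(6*sigma) = (139.2 - 109.6)/(6*2.1487589) = 2.2959
Cpu = (139.2 - 112.46)/(3*2.1487589) = 4.1481
Cpl = (112.46 - 109.6)/(3*2.1487589) = 0.4437
Cpk = min(Cpu, Cpl) = 0.4437

0.4437


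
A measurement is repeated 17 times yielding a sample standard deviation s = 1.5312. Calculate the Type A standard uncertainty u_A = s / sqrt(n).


u_A = s / sqrt(n)
u_A = 1.5312 / sqrt(17)
u_A = 1.5312 / 4.1231056
u_A = 0.3714

0.3714


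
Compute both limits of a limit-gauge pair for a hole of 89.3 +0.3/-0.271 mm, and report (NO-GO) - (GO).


GO = nominal - lower_tol (smallest hole = maximum material condition)
GO = 89.3 - 0.271 = 89.029
NO-GO = nominal + upper_tol (largest hole = least material condition)
NO-GO = 89.3 + 0.3 = 89.6
spread = NO-GO - GO = 89.6 - 89.029 = 0.5710

0.5710


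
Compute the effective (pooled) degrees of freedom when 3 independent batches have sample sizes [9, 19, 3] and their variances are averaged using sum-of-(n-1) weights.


nu = sum_i (n_i - 1)
nu = ((9 - 1) + (19 - 1) + (3 - 1))
nu = 8 + 18 + 2
nu = 28

28


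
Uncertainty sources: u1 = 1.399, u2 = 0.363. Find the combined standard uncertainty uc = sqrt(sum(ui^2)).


uc = sqrt(1.399^2 + 0.363^2)
uc = sqrt(2.08897)
uc = 1.4453

1.4453


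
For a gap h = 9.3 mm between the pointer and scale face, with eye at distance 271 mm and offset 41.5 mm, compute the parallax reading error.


error = h * offset / d
= 9.3 * 41.5 / 271
= 1.4242

1.4242


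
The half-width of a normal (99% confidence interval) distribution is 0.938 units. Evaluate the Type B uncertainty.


u_B = half_width / 2.576
u_B = 0.938 / 2.576
u_B = 0.3641

0.3641


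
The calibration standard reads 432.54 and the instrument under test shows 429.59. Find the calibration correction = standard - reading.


Correction = standard - reading
= 432.54 - 429.59
= 2.9500

2.9500


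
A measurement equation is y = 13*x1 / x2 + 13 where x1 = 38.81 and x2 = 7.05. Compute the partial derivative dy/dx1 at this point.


y = 13*x1 / x2 + 13
dy/dx1 = 13/x2
Evaluate at x2 = 7.05: c1 = 13 / 7.05
c1 = 1.8440

1.8440


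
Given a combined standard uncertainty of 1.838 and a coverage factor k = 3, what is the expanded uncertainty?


U = k * uc
U = 3 * 1.838
U = 5.5140

5.5140


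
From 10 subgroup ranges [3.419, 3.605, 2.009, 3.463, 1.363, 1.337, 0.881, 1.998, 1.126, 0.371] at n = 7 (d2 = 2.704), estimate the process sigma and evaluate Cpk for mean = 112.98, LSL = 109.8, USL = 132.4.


R_bar = (3.419 + 3.605 + 2.009 + 3.463 + 1.363 + 1.337 + 0.881 + 1.998 + 1.126 + 0.371) / 10 = 1.9572
sigma = R_bar / d2 = 1.9572 / 2.704 = 0.72381657
Cp = (USL - LSL)/(6*sigma) = (132.4 - 109.8)/(6*0.72381657) = 5.2039
Cpu = (132.4 - 112.98)/(3*0.72381657) = 8.9433
Cpl = (112.98 - 109.8)/(3*0.72381657) = 1.4645
Cpk = min(Cpu, Cpl) = 1.4645

1.4645


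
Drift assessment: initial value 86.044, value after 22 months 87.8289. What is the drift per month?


rate = (v2 - v1) / months
= (87.8289 - 86.044) / 22
= 1.7849 / 22
= 0.0811

0.0811


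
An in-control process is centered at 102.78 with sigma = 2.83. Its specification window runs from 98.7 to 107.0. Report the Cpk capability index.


Cpu = (USL - mean) / (3*sigma) = (107.0 - 102.78) / (3*2.83) = 0.4971
Cpl = (mean - LSL) / (3*sigma) = (102.78 - 98.7) / (3*2.83) = 0.4806
Cpk = min(Cpu, Cpl) = 0.4806

0.4806


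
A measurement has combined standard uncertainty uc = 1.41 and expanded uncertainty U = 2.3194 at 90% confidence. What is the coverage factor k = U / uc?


k = U / uc
k = 2.3194 / 1.41
k = 1.645

1.645


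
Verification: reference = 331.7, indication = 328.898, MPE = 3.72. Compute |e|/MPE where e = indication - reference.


e = indication - reference = 328.898 - 331.7 = -2.8020
|e| = 2.8020
ratio = |e| / MPE = 2.8020 / 3.72
ratio = 0.7532

0.7532


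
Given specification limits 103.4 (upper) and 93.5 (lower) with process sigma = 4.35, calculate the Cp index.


Cp = (USL - LSL) / (6 * sigma)
= (103.4 - 93.5) / (6 * 4.35)
= 9.9000 / 26.1000
= 0.3793

0.3793


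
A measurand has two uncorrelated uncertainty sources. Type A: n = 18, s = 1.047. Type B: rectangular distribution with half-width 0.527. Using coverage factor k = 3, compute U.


u_A = s / sqrt(n) = 1.047 / sqrt(18) = 0.24678027
u_B = half_width / sqrt(3) = 0.527 / sqrt(3) = 0.30426359
uc = sqrt(u_A^2 + u_B^2) = sqrt(0.24678027^2 + 0.30426359^2) = 0.39176119
U = k * uc = 3 * 0.39176119
U = 1.1753

1.1753


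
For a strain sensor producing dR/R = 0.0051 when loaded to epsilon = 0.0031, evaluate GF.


GF = (dR/R) / epsilon
= 0.0051 / 0.0031
= 1.6452

1.6452


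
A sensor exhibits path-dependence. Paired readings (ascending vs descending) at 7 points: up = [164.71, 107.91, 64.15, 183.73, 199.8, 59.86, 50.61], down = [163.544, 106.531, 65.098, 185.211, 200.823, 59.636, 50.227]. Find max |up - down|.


|164.71 - 163.544| = 1.1660
|107.91 - 106.531| = 1.3790
|64.15 - 65.098| = 0.9480
|183.73 - 185.211| = 1.4810
|199.8 - 200.823| = 1.0230
|59.86 - 59.636| = 0.2240
|50.61 - 50.227| = 0.3830
hysteresis = max(diffs) = 1.4810

1.4810


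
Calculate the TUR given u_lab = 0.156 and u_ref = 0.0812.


TUR = u_lab / u_ref
= 0.156 / 0.0812
= 1.9212

1.9212


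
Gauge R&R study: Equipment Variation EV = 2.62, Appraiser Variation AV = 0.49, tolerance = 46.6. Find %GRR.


GRR = sqrt(EV^2 + AV^2) = sqrt(2.62^2 + 0.49^2) = 2.6654268
%GRR = GRR / tol * 100 = 2.6654268 / 46.6 * 100
%GRR = 5.7198

5.7198


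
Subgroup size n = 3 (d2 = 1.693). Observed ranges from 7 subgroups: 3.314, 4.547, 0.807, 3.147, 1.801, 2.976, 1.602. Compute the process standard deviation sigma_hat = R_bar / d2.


R_bar = (3.314 + 4.547 + 0.807 + 3.147 + 1.801 + 2.976 + 1.602) / 7
R_bar = 18.194 / 7 = 2.5991429
sigma_hat = R_bar / d2 = 2.5991429 / 1.693 = 1.5352

1.5352


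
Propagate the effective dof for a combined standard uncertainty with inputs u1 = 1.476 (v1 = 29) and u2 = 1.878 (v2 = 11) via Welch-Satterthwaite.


uc = sqrt(u1^2 + u2^2) = sqrt(1.476^2 + 1.878^2) = 2.3886105
v_eff = uc^4 / (u1^4/v1 + u2^4/v2)
= 2.3886105^4 / (1.476^4/29 + 1.878^4/11)
= 32.552275 / 1.2944719
v_eff = 25.1471

25.1471


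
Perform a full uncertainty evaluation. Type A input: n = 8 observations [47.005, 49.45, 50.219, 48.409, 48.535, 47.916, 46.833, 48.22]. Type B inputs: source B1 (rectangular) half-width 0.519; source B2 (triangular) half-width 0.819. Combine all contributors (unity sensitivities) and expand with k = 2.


mean = (47.005 + 49.45 + 50.219 + 48.409 + 48.535 + 47.916 + 46.833 + 48.22) / 8 = 48.323375
s = sqrt(sum((x - mean)^2)/(n-1)) = 1.1370869
u_A = s / sqrt(n) = 1.1370869 / sqrt(8) = 0.40202093
u_B1 = 0.519 / sqrt(3) = 0.29964479
u_B2 = 0.819 / sqrt(6) = 0.33435535
uc = sqrt(0.40202093^2 + 0.29964479^2 + 0.33435535^2) = 0.60266187
U = k * uc = 2 * 0.60266187
U = 1.2053

1.2053


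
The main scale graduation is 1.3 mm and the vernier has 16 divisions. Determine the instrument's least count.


LC = MSD / n_div
= 1.3 / 16
= 0.0813

0.0813


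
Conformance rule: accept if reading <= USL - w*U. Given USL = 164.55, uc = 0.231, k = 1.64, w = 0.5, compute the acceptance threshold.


U = k * uc = 1.64 * 0.231 = 0.37884
guard band g = w * U = 0.5 * 0.37884 = 0.18942
AL = USL - g = 164.55 - 0.18942
AL = 164.3606

164.3606


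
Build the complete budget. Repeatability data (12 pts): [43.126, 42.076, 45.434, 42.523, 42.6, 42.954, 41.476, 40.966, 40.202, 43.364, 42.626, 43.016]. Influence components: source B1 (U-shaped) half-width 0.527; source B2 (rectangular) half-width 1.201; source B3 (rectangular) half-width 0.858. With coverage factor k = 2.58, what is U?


mean = (43.126 + 42.076 + 45.434 + 42.523 + 42.6 + 42.954 + 41.476 + 40.966 + 40.202 + 43.364 + 42.626 + 43.016) / 12 = 42.53025
s = sqrt(sum((x - mean)^2)/(n-1)) = 1.3176024
u_A = s / sqrt(n) = 1.3176024 / sqrt(12) = 0.38035905
u_B1 = 0.527 / sqrt(2) = 0.37264527
u_B2 = 1.201 / sqrt(3) = 0.69339767
u_B3 = 0.858 / sqrt(3) = 0.49536653
uc = sqrt(0.38035905^2 + 0.37264527^2 + 0.69339767^2 + 0.49536653^2) = 1.0048511
U = k * uc = 2.58 * 1.0048511
U = 2.5925

2.5925


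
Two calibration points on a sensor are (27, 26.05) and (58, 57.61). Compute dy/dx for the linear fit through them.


slope = (y2 - y1) / (x2 - x1)
= (57.61 - 26.05) / (58 - 27)
= 31.5600 / 31
= 1.0181

1.0181


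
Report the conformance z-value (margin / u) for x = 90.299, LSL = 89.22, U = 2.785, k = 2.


u = U / k = 2.785 / 2 = 1.3925
margin = |LSL - x| = |89.22 - 90.299| = 1.079
z = margin / u = 1.079 / 1.3925
z = 0.7749

0.7749


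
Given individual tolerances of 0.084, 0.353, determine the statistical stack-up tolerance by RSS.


RSS = sqrt(0.084^2 + 0.353^2)
= sqrt(0.131665)
= 0.3629

0.3629


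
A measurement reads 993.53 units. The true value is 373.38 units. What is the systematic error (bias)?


Systematic error = measured - true
= 993.53 - 373.38
= 620.1500

620.1500


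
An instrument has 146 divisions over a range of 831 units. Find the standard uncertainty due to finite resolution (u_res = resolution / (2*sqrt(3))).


resolution = range / divisions
resolution = 831 / 146 = 5.6917808
u_res = resolution / (2*sqrt(3))
u_res = 5.6917808 / 3.4641016
u_res = 1.6431

1.6431


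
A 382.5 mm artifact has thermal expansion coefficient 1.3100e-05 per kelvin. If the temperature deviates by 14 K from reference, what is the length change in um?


dL = L * alpha * dT
= 382.5 * 1.3100e-05 * 14
= 0.0701505 mm
dL_um = 0.0701505 * 1000 = 70.1505 um

70.1505


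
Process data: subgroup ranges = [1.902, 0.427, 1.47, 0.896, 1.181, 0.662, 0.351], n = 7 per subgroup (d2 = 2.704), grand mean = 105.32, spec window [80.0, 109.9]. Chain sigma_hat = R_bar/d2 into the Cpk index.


R_bar = (1.902 + 0.427 + 1.47 + 0.896 + 1.181 + 0.662 + 0.351) / 7 = 0.98414286
sigma = R_bar / d2 = 0.98414286 / 2.704 = 0.36395816
Cp = (USL - LSL)/(6*sigma) = (109.9 - 80.0)/(6*0.36395816) = 13.6921
Cpu = (109.9 - 105.32)/(3*0.36395816) = 4.1946
Cpl = (105.32 - 80.0)/(3*0.36395816) = 23.1895
Cpk = min(Cpu, Cpl) = 4.1946

4.1946


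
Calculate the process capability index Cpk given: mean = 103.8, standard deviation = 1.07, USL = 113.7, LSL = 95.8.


Cpu = (USL - mean) / (3*sigma) = (113.7 - 103.8) / (3*1.07) = 3.0841
Cpl = (mean - LSL) / (3*sigma) = (103.8 - 95.8) / (3*1.07) = 2.4922
Cpk = min(Cpu, Cpl) = 2.4922

2.4922


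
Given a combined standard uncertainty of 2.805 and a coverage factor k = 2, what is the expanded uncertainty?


U = k * uc
U = 2 * 2.805
U = 5.6100

5.6100


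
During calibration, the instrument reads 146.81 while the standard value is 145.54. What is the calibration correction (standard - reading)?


Correction = standard - reading
= 145.54 - 146.81
= -1.2700

-1.2700


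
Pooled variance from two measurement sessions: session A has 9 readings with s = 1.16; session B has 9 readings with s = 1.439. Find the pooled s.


s_p = sqrt(((n1-1)*s1^2 + (n2-1)*s2^2) / (n1+n2-2))
numerator = (9-1)*1.16^2 + (9-1)*1.439^2 = 10.7648 + 16.565768 = 27.330568
denominator = 9 + 9 - 2 = 16
s_p^2 = 27.330568 / 16 = 1.7081605
s_p = sqrt(1.7081605) = 1.3070

1.3070


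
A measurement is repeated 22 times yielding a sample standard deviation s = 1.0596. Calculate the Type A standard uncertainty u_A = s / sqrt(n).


u_A = s / sqrt(n)
u_A = 1.0596 / sqrt(22)
u_A = 1.0596 / 4.6904158
u_A = 0.2259

0.2259


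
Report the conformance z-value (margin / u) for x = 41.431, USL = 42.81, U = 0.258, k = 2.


u = U / k = 0.258 / 2 = 0.129
margin = |USL - x| = |42.81 - 41.431| = 1.379
z = margin / u = 1.379 / 0.129
z = 10.6899

10.6899


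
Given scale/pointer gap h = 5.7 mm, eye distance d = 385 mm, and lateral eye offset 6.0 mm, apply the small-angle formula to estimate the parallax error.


error = h * offset / d
= 5.7 * 6.0 / 385
= 0.0888

0.0888


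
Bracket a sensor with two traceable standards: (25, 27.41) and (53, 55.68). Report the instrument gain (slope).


slope = (y2 - y1) / (x2 - x1)
= (55.68 - 27.41) / (53 - 25)
= 28.2700 / 28
= 1.0096

1.0096


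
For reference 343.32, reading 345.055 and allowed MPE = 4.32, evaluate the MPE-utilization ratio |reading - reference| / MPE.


e = indication - reference = 345.055 - 343.32 = 1.7350
|e| = 1.7350
ratio = |e| / MPE = 1.7350 / 4.32
ratio = 0.4016

0.4016


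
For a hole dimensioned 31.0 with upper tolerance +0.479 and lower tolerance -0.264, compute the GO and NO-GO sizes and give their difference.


GO = nominal - lower_tol (smallest hole = maximum material condition)
GO = 31.0 - 0.264 = 30.736
NO-GO = nominal + upper_tol (largest hole = least material condition)
NO-GO = 31.0 + 0.479 = 31.479
spread = NO-GO - GO = 31.479 - 30.736 = 0.7430

0.7430


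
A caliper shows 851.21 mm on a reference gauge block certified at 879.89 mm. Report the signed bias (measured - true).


Systematic error = measured - true
= 851.21 - 879.89
= -28.6800

-28.6800


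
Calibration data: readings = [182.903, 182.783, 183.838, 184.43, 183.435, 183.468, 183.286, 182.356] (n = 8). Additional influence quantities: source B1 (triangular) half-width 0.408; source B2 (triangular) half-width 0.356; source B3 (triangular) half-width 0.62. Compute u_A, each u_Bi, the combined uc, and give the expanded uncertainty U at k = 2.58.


mean = (182.903 + 182.783 + 183.838 + 184.43 + 183.435 + 183.468 + 183.286 + 182.356) / 8 = 183.312375
s = sqrt(sum((x - mean)^2)/(n-1)) = 0.64672779
u_A = s / sqrt(n) = 0.64672779 / sqrt(8) = 0.2286528
u_B1 = 0.408 / sqrt(6) = 0.1665653
u_B2 = 0.356 / sqrt(6) = 0.14533639
u_B3 = 0.62 / sqrt(6) = 0.25311394
uc = sqrt(0.2286528^2 + 0.1665653^2 + 0.14533639^2 + 0.25311394^2) = 0.40646702
U = k * uc = 2.58 * 0.40646702
U = 1.0487

1.0487


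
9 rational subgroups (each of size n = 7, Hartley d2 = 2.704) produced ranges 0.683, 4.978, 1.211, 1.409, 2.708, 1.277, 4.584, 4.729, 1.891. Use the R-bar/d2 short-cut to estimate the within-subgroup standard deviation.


R_bar = (0.683 + 4.978 + 1.211 + 1.409 + 2.708 + 1.277 + 4.584 + 4.729 + 1.891) / 9
R_bar = 23.47 / 9 = 2.6077778
sigma_hat = R_bar / d2 = 2.6077778 / 2.704 = 0.9644

0.9644


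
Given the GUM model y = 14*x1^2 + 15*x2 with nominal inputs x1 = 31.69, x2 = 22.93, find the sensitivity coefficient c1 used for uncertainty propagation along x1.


y = 14*x1^2 + 15*x2
dy/dx1 = 2*14*x1
Evaluate at x1 = 31.69: c1 = 28 * 31.69
c1 = 887.3200

887.3200


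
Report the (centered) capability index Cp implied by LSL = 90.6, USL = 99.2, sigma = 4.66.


Cp = (USL - LSL) / (6 * sigma)
= (99.2 - 90.6) / (6 * 4.66)
= 8.6000 / 27.9600
= 0.3076

0.3076


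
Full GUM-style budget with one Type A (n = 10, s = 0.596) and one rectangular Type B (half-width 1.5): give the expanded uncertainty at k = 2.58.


u_A = s / sqrt(n) = 0.596 / sqrt(10) = 0.18847175
u_B = half_width / sqrt(3) = 1.5 / sqrt(3) = 0.8660254
uc = sqrt(u_A^2 + u_B^2) = sqrt(0.18847175^2 + 0.8660254^2) = 0.88629656
U = k * uc = 2.58 * 0.88629656
U = 2.2866

2.2866


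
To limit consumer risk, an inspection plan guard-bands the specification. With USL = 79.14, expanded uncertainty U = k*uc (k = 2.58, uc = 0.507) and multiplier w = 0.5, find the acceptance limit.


U = k * uc = 2.58 * 0.507 = 1.30806
guard band g = w * U = 0.5 * 1.30806 = 0.65403
AL = USL - g = 79.14 - 0.65403
AL = 78.4860

78.4860


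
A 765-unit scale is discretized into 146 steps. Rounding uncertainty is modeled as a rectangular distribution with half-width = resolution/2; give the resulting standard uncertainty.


resolution = range / divisions
resolution = 765 / 146 = 5.239726
u_res = resolution / (2*sqrt(3))
u_res = 5.239726 / 3.4641016
u_res = 1.5126

1.5126


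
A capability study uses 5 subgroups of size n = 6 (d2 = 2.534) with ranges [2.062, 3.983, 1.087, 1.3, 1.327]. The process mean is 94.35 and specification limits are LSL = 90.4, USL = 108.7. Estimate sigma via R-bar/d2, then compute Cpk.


R_bar = (2.062 + 3.983 + 1.087 + 1.3 + 1.327) / 5 = 1.9518
sigma = R_bar / d2 = 1.9518 / 2.534 = 0.77024467
Cp = (USL - LSL)/(6*sigma) = (108.7 - 90.4)/(6*0.77024467) = 3.9598
Cpu = (108.7 - 94.35)/(3*0.77024467) = 6.2101
Cpl = (94.35 - 90.4)/(3*0.77024467) = 1.7094
Cpk = min(Cpu, Cpl) = 1.7094

1.7094
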